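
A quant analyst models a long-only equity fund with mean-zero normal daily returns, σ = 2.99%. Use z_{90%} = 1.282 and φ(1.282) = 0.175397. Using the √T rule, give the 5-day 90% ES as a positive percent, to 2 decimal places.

11.73%

σ_{5d} = 2.99% × √5 = 6.686%.
ES multiplier = φ(z)/(1−α) = 0.175397/0.1 = 1.754.
ES = 6.686% × 1.754 = 11.727%.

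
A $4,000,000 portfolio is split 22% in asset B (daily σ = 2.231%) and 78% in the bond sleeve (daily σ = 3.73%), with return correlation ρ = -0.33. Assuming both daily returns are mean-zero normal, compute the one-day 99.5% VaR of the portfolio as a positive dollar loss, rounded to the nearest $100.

$287,100

σ_p² = 0.22²·2.231² + 0.78²·3.73² + 2·-0.33·0.22·0.78·2.231·3.73 = 7.7630 (%²).
σ_p = √7.7630 = 2.786%.
At 99.5%, z = 2.576.
VaR = 2.576 × 2.786% = 7.177%; on $4,000,000 that is $287,080.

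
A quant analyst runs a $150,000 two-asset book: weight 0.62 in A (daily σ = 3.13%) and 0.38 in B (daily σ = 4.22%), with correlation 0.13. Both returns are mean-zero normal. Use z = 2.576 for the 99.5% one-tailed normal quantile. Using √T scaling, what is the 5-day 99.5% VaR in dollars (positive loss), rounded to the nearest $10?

$23,100

σ_p = √(0.62²·3.13² + 0.38²·4.22² + 2·0.13·0.62·0.38·3.13·4.22) = 2.673%.
σ_{5d} = 2.673% × √5 = 5.977%.
VaR = 2.576 × 5.977% = 15.397%; on $150,000 that is $23,096.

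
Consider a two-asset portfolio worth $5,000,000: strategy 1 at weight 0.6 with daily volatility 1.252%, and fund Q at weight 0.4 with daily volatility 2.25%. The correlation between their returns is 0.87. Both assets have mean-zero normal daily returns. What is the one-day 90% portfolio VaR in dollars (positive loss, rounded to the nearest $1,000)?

σ_p² = 0.6²·1.252² + 0.4²·2.25² + 2·0.87·0.6·0.4·1.252·2.25 = 2.5507 (%²).
σ_p = √2.5507 = 1.597%.
At 90%, z = 1.282.
VaR = 1.282 × 1.597% = 2.047%; on $5,000,000 that is $102,350.

$102,000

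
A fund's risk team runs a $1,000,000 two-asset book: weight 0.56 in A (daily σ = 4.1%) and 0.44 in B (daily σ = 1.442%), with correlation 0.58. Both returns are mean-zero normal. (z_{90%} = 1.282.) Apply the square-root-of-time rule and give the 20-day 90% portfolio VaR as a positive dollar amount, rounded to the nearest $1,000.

σ_p = √(0.56²·4.1² + 0.44²·1.442² + 2·0.58·0.56·0.44·4.1·1.442) = 2.714%.
σ_{20d} = 2.714% × √20 = 12.137%.
VaR = 1.282 × 12.137% = 15.560%; on $1,000,000 that is $155,600.

$156,000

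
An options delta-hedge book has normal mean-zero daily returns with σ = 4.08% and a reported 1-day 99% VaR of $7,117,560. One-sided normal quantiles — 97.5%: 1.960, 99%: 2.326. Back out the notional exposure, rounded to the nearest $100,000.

VaR as a fraction of value: z·σ = 2.326 × 4.08% = 9.49008%.
Position = $7,117,560 / 0.0949008 = $75,000,000.

$75,000,000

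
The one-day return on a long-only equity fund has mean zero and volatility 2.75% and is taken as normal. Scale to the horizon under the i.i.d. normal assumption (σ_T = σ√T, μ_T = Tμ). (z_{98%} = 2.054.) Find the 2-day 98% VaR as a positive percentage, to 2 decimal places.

σ_{2d} = 2.75% × √2 = 3.889%.
VaR = 2.054 × 3.889% = 7.988%.

7.99%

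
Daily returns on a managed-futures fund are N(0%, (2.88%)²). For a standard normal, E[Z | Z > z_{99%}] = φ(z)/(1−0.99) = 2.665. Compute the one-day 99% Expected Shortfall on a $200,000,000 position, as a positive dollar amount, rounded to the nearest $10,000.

$15,350,000

ES = 2.88% × 2.665 = 7.675%.
On $200,000,000: 0.07675 × $200,000,000 = $15,350,000.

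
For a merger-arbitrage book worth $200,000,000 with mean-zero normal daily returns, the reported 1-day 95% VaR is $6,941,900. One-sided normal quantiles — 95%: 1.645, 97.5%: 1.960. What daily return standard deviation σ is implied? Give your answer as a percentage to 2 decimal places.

VaR as a fraction: $6,941,900 / $200,000,000 = 3.471%.
σ = VaR / z = 3.471% / 1.645 = 2.110%.

2.11%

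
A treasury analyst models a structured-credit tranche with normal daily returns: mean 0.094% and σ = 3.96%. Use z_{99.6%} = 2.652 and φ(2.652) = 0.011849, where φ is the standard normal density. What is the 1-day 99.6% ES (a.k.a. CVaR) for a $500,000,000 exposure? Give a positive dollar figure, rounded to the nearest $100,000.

$58,200,000

Tail multiplier: φ(z)/(1−α) = 0.011849 / 0.004 = 2.962.
ES = −(0.094%) + 3.96% × 2.962 = 11.636%.
On $500,000,000: 0.11636 × $500,000,000 = $58,180,000.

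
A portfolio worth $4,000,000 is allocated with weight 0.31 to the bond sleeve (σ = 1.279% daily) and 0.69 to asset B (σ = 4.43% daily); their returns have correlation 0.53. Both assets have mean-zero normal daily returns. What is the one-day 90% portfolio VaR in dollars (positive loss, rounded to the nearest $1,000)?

$168,000

σ_p² = 0.31²·1.279² + 0.69²·4.43² + 2·0.53·0.31·0.69·1.279·4.43 = 10.7853 (%²).
σ_p = √10.7853 = 3.284%.
At 90%, z = 1.282.
VaR = 1.282 × 3.284% = 4.210%; on $4,000,000 that is $168,400.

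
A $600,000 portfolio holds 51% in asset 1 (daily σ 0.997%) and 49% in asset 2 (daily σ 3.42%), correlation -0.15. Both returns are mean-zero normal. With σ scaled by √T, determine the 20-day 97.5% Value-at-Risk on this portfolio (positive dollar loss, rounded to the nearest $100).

$88,200

σ_p = √(0.51²·0.997² + 0.49²·3.42² + 2·-0.15·0.51·0.49·0.997·3.42) = 1.677%.
σ_{20d} = 1.677% × √20 = 7.500%.
z(97.5%) = 1.960.
VaR = 1.960 × 7.500% = 14.700%; on $600,000 that is $88,200.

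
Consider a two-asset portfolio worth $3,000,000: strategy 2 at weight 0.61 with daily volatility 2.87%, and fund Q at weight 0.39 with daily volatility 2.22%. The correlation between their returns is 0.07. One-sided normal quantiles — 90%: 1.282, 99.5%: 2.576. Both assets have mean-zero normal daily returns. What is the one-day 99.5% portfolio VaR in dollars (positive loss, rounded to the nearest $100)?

$155,100

σ_p² = 0.61²·2.87² + 0.39²·2.22² + 2·0.07·0.61·0.39·2.87·2.22 = 4.0268 (%²).
σ_p = √4.0268 = 2.007%.
VaR = 2.576 × 2.007% = 5.170%; on $3,000,000 that is $155,100.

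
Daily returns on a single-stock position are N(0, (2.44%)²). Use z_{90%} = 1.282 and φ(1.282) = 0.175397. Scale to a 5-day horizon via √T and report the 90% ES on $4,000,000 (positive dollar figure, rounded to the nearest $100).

σ_{5d} = 2.44% × √5 = 5.456%.
ES multiplier = φ(z)/(1−α) = 0.175397/0.1 = 1.754.
ES = 5.456% × 1.754 = 9.570%; on $4,000,000: $382,800.

$382,800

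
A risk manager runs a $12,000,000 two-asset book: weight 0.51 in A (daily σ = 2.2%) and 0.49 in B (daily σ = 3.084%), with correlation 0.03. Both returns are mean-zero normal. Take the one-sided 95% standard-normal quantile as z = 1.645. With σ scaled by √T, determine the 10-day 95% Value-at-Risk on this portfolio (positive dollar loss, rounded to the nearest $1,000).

$1,192,000

σ_p = √(0.51²·2.2² + 0.49²·3.084² + 2·0.03·0.51·0.49·2.2·3.084) = 1.909%.
σ_{10d} = 1.909% × √10 = 6.037%.
VaR = 1.645 × 6.037% = 9.931%; on $12,000,000 that is $1,191,720.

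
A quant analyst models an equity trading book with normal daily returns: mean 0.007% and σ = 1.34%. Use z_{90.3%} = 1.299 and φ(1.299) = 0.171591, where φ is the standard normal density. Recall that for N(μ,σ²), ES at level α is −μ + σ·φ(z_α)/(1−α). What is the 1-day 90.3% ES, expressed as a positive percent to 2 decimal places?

Tail multiplier: φ(z)/(1−α) = 0.171591 / 0.097 = 1.769.
ES = −(0.007%) + 1.34% × 1.769 = 2.363%.

2.36%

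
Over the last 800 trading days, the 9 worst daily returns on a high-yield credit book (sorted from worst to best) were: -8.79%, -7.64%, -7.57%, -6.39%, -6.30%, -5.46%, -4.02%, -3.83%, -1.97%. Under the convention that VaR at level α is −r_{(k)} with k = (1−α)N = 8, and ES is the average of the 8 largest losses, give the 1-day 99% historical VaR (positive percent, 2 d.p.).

3.83%

k = 8; the 8th lowest return is -3.83%, so VaR = 3.83%.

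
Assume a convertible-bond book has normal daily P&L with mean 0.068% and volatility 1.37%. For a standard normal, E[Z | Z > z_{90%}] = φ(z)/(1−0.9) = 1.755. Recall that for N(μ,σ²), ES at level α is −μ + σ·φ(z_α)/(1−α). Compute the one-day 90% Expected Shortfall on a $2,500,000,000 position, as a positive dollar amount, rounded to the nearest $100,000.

ES = −(0.068%) + 1.37% × 1.755 = 2.336%.
On $2,500,000,000: 0.02336 × $2,500,000,000 = $58,400,000.

$58,400,000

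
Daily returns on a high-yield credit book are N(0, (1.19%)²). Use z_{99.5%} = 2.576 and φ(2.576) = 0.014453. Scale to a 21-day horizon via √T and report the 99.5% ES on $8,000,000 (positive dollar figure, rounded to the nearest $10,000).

$1,260,000

σ_{21d} = 1.19% × √21 = 5.453%.
ES multiplier = φ(z)/(1−α) = 0.014453/0.005 = 2.891.
ES = 5.453% × 2.891 = 15.765%; on $8,000,000: $1,261,200.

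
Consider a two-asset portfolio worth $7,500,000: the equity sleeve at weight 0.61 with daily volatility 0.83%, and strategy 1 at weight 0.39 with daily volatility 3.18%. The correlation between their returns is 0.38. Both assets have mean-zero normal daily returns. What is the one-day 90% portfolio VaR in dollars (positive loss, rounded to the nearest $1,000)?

σ_p² = 0.61²·0.83² + 0.39²·3.18² + 2·0.38·0.61·0.39·0.83·3.18 = 2.2716 (%²).
σ_p = √2.2716 = 1.507%.
At 90%, z = 1.282.
VaR = 1.282 × 1.507% = 1.932%; on $7,500,000 that is $144,900.

$145,000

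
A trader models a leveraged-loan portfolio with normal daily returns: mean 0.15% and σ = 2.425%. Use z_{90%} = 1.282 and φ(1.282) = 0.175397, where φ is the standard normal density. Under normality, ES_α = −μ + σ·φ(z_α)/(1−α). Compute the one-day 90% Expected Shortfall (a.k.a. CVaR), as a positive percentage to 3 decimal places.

4.103%

Tail multiplier: φ(z)/(1−α) = 0.175397 / 0.1 = 1.754.
ES = −(0.15%) + 2.425% × 1.754 = 4.103%.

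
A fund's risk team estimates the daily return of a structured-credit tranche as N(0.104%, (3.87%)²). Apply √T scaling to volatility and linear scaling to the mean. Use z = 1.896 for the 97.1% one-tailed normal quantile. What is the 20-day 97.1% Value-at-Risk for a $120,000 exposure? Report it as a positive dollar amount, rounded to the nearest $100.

$36,900

σ_{20d} = 3.87% × √20 = 17.307%; μ_{20d} = 20 × 0.104% = 2.080%.
VaR = −(2.080%) + 1.896 × 17.307% = 30.734%.
On $120,000: 0.30734 × $120,000 = $36,881.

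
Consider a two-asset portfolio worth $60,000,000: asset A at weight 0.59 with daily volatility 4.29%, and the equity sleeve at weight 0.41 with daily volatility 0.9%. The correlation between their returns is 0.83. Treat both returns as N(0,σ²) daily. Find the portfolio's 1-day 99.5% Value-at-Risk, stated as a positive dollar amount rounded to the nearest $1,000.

$4,397,000

σ_p² = 0.59²·4.29² + 0.41²·0.9² + 2·0.83·0.59·0.41·4.29·0.9 = 8.0930 (%²).
σ_p = √8.0930 = 2.845%.
At 99.5%, z = 2.576.
VaR = 2.576 × 2.845% = 7.329%; on $60,000,000 that is $4,397,400.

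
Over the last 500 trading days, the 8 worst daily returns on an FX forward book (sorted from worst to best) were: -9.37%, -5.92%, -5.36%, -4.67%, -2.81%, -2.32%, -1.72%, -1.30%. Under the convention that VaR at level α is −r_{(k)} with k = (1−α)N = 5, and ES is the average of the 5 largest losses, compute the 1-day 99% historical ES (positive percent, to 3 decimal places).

The 5 worst returns sum to -28.13%.
ES = −(-28.13%) / 5 = 5.626%.

5.626%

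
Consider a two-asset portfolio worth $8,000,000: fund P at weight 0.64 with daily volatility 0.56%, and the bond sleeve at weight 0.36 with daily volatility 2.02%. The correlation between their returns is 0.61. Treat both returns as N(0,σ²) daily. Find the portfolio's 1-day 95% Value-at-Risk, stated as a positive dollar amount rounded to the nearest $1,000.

σ_p² = 0.64²·0.56² + 0.36²·2.02² + 2·0.61·0.64·0.36·0.56·2.02 = 0.9752 (%²).
σ_p = √0.9752 = 0.988%.
At 95%, z = 1.645.
VaR = 1.645 × 0.988% = 1.625%; on $8,000,000 that is $130,000.

$130,000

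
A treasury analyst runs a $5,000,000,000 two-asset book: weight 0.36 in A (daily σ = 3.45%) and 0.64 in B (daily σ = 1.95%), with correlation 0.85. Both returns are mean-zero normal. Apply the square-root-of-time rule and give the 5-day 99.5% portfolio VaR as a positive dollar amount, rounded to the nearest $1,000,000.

$690,000,000

σ_p = √(0.36²·3.45² + 0.64²·1.95² + 2·0.85·0.36·0.64·3.45·1.95) = 2.395%.
σ_{5d} = 2.395% × √5 = 5.355%.
z(99.5%) = 2.576.
VaR = 2.576 × 5.355% = 13.794%; on $5,000,000,000 that is $689,700,000.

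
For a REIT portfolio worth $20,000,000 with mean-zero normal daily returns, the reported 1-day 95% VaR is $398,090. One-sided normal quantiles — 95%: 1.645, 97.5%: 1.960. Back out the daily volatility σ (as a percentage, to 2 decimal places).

1.21%

VaR as a fraction: $398,090 / $20,000,000 = 1.990%.
σ = VaR / z = 1.990% / 1.645 = 1.210%.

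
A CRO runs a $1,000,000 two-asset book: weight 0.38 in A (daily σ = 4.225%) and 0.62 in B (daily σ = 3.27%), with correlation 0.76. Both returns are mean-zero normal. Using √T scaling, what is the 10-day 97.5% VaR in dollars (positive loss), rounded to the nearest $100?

σ_p = √(0.38²·4.225² + 0.62²·3.27² + 2·0.76·0.38·0.62·4.225·3.27) = 3.411%.
σ_{10d} = 3.411% × √10 = 10.787%.
z(97.5%) = 1.960.
VaR = 1.960 × 10.787% = 21.143%; on $1,000,000 that is $211,430.

$211,400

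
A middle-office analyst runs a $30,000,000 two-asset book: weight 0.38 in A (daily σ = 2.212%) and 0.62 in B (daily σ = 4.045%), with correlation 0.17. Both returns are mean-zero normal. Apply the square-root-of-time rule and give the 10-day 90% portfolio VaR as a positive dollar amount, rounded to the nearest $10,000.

$3,380,000

σ_p = √(0.38²·2.212² + 0.62²·4.045² + 2·0.17·0.38·0.62·2.212·4.045) = 2.777%.
σ_{10d} = 2.777% × √10 = 8.782%.
z(90%) = 1.282.
VaR = 1.282 × 8.782% = 11.259%; on $30,000,000 that is $3,377,700.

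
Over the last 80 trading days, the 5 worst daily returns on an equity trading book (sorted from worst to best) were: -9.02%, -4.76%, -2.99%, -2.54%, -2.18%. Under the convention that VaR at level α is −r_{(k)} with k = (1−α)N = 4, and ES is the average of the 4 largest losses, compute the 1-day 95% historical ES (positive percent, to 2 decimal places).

4.83%

The 4 worst returns sum to -19.31%.
ES = −(-19.31%) / 4 = 4.8275% ≈ 4.83%.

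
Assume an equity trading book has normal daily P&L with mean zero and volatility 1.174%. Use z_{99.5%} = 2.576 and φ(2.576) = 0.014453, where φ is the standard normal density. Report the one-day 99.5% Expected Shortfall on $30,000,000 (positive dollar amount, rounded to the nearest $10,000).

$1,020,000

Tail multiplier: φ(z)/(1−α) = 0.014453 / 0.005 = 2.891.
ES = 1.174% × 2.891 = 3.394%.
On $30,000,000: 0.03394 × $30,000,000 = $1,018,200.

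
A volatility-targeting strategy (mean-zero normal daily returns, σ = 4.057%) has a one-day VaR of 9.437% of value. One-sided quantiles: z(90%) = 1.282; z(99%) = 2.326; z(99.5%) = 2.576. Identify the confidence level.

Implied z = VaR/σ = 9.437 / 4.057 = 2.326.
This matches z(99%) = 2.326.

99%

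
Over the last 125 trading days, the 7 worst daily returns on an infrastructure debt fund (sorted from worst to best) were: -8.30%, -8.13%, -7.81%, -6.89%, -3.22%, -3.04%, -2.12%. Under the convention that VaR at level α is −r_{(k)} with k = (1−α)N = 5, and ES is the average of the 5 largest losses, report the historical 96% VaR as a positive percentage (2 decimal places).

k = 5; the 5th lowest return is -3.22%, so VaR = 3.22%.

3.22%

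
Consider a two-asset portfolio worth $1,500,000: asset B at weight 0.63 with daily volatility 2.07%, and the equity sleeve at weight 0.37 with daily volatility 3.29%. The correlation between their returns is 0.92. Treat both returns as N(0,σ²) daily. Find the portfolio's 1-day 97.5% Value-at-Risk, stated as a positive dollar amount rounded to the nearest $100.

$72,600

σ_p² = 0.63²·2.07² + 0.37²·3.29² + 2·0.92·0.63·0.37·2.07·3.29 = 6.1035 (%²).
σ_p = √6.1035 = 2.471%.
At 97.5%, z = 1.960.
VaR = 1.960 × 2.471% = 4.843%; on $1,500,000 that is $72,645.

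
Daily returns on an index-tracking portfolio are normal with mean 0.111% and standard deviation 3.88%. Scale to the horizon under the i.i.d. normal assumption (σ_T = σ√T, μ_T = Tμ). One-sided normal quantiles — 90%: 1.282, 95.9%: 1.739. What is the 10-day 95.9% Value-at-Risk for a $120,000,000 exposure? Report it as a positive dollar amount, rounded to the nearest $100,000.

σ_{10d} = 3.88% × √10 = 12.270%; μ_{10d} = 10 × 0.111% = 1.110%.
VaR = −(1.110%) + 1.739 × 12.270% = 20.228%.
On $120,000,000: 0.20228 × $120,000,000 = $24,273,600.

$24,300,000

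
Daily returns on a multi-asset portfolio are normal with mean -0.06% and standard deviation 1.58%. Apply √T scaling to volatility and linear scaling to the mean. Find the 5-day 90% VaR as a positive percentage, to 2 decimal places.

4.83%

At 90%, z = 1.282.
σ_{5d} = 1.58% × √5 = 3.533%; μ_{5d} = 5 × -0.06% = -0.300%.
VaR = −(-0.300%) + 1.282 × 3.533% = 4.829%.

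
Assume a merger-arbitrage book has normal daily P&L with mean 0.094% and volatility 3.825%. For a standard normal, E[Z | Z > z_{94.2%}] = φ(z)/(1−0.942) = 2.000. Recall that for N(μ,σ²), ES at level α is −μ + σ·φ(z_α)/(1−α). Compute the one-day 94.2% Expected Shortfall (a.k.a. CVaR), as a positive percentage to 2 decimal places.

7.56%

ES = −(0.094%) + 3.825% × 2.000 = 7.556%.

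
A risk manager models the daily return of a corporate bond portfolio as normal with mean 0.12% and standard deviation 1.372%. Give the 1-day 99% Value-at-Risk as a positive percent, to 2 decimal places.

3.07%

At 99% one-sided, z = 2.326.
VaR = −μ + z·σ = −(0.12%) + 2.326 × 1.372% = 3.071%.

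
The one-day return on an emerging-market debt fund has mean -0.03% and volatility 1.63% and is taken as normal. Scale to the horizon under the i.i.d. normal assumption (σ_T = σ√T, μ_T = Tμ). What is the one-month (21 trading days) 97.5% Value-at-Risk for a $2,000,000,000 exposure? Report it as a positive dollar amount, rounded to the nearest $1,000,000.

At 97.5%, z = 1.960.
σ_{21d} = 1.63% × √21 = 7.470%; μ_{21d} = 21 × -0.03% = -0.630%.
VaR = −(-0.630%) + 1.960 × 7.470% = 15.271%.
On $2,000,000,000: 0.15271 × $2,000,000,000 = $305,420,000.

$305,000,000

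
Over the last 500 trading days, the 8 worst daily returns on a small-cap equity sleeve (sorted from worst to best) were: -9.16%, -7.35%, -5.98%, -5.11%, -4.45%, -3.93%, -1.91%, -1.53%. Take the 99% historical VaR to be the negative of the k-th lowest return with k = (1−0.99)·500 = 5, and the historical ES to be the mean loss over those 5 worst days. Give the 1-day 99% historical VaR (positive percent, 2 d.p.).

k = 5; the 5th lowest return is -4.45%, so VaR = 4.45%.

4.45%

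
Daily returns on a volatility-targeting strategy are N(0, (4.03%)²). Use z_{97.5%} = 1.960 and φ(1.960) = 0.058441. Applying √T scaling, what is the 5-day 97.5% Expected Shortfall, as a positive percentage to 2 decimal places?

21.07%

σ_{5d} = 4.03% × √5 = 9.011%.
ES multiplier = φ(z)/(1−α) = 0.058441/0.025 = 2.338.
ES = 9.011% × 2.338 = 21.068%.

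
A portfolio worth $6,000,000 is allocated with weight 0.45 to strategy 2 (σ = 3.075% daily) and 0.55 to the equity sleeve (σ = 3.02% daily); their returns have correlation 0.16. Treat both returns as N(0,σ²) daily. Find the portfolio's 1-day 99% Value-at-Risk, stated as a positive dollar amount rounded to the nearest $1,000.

$325,000

σ_p² = 0.45²·3.075² + 0.55²·3.02² + 2·0.16·0.45·0.55·3.075·3.02 = 5.4092 (%²).
σ_p = √5.4092 = 2.326%.
At 99%, z = 2.326.
VaR = 2.326 × 2.326% = 5.410%; on $6,000,000 that is $324,600.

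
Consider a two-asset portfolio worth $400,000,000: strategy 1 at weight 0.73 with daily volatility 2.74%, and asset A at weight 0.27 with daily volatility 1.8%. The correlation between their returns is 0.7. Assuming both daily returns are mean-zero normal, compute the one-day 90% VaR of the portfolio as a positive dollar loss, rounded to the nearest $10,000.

$12,130,000

σ_p² = 0.73²·2.74² + 0.27²·1.8² + 2·0.7·0.73·0.27·2.74·1.8 = 5.5979 (%²).
σ_p = √5.5979 = 2.366%.
At 90%, z = 1.282.
VaR = 1.282 × 2.366% = 3.033%; on $400,000,000 that is $12,132,000.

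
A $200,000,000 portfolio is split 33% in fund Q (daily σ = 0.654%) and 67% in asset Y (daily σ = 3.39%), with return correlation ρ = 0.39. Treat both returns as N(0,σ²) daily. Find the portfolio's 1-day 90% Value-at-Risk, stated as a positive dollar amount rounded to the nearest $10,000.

$6,060,000

σ_p² = 0.33²·0.654² + 0.67²·3.39² + 2·0.39·0.33·0.67·0.654·3.39 = 5.5877 (%²).
σ_p = √5.5877 = 2.364%.
At 90%, z = 1.282.
VaR = 1.282 × 2.364% = 3.031%; on $200,000,000 that is $6,062,000.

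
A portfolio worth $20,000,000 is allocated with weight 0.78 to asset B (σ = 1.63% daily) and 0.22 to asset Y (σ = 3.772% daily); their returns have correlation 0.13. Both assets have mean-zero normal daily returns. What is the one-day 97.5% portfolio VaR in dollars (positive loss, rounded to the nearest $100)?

$629,600

σ_p² = 0.78²·1.63² + 0.22²·3.772² + 2·0.13·0.78·0.22·1.63·3.772 = 2.5794 (%²).
σ_p = √2.5794 = 1.606%.
At 97.5%, z = 1.960.
VaR = 1.960 × 1.606% = 3.148%; on $20,000,000 that is $629,600.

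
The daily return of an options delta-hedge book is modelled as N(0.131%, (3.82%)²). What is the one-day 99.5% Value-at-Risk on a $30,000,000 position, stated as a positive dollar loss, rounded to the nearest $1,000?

At 99.5% one-sided, z = 2.576.
VaR = −μ + z·σ = −(0.131%) + 2.576 × 3.82% = 9.709%.
On $30,000,000: 0.09709 × $30,000,000 = $2,912,700.

$2,913,000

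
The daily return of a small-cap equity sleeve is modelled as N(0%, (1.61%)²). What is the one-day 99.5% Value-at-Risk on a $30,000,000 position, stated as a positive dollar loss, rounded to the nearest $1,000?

At 99.5% one-sided, z = 2.576.
VaR = z·σ = 2.576 × 1.61% = 4.147%.
On $30,000,000: 0.04147 × $30,000,000 = $1,244,100.

$1,244,000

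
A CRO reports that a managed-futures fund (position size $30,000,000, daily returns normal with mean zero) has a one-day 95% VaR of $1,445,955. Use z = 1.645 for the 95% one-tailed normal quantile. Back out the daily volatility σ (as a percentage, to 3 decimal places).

2.930%

VaR as a fraction: $1,445,955 / $30,000,000 = 4.820%.
σ = VaR / z = 4.820% / 1.645 = 2.930%.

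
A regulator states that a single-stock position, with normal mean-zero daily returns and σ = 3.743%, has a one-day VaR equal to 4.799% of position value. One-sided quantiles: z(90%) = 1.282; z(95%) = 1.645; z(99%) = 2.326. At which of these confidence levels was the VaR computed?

Implied z = VaR/σ = 4.799 / 3.743 = 1.282.
This matches z(90%) = 1.282.

90%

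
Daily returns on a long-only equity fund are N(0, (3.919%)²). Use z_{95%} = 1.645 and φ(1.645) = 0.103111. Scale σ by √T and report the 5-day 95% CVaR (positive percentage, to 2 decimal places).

σ_{5d} = 3.919% × √5 = 8.763%.
ES multiplier = φ(z)/(1−α) = 0.103111/0.05 = 2.062.
ES = 8.763% × 2.062 = 18.069%.

18.07%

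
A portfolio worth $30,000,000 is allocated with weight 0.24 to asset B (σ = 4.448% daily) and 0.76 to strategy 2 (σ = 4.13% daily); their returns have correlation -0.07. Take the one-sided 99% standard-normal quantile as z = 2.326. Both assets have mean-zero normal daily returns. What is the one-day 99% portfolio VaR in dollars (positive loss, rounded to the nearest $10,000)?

$2,260,000

σ_p² = 0.24²·4.448² + 0.76²·4.13² + 2·-0.07·0.24·0.76·4.448·4.13 = 10.5226 (%²).
σ_p = √10.5226 = 3.244%.
VaR = 2.326 × 3.244% = 7.546%; on $30,000,000 that is $2,263,800.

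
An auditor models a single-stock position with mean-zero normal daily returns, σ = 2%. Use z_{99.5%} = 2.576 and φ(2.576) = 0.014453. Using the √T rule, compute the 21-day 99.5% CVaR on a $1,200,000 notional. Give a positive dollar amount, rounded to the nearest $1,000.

$318,000

σ_{21d} = 2% × √21 = 9.165%.
ES multiplier = φ(z)/(1−α) = 0.014453/0.005 = 2.891.
ES = 9.165% × 2.891 = 26.496%; on $1,200,000: $317,952.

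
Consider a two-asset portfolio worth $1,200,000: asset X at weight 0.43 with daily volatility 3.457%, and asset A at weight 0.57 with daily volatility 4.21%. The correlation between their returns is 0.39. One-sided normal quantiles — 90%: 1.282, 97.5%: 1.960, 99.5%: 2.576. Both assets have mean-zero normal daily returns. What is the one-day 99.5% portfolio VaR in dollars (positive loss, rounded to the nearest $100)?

σ_p² = 0.43²·3.457² + 0.57²·4.21² + 2·0.39·0.43·0.57·3.457·4.21 = 10.7507 (%²).
σ_p = √10.7507 = 3.279%.
VaR = 2.576 × 3.279% = 8.447%; on $1,200,000 that is $101,364.

$101,400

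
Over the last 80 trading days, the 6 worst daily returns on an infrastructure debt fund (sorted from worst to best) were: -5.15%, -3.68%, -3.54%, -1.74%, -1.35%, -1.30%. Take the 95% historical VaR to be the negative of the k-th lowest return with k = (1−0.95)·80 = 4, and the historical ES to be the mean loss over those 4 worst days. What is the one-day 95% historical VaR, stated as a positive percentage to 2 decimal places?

1.74%

k = 4; the 4th lowest return is -1.74%, so VaR = 1.74%.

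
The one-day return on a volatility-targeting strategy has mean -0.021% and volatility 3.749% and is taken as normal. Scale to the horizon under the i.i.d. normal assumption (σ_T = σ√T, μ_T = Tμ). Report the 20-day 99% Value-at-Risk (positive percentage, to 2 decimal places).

At 99%, z = 2.326.
σ_{20d} = 3.749% × √20 = 16.766%; μ_{20d} = 20 × -0.021% = -0.420%.
VaR = −(-0.420%) + 2.326 × 16.766% = 39.418%.

39.42%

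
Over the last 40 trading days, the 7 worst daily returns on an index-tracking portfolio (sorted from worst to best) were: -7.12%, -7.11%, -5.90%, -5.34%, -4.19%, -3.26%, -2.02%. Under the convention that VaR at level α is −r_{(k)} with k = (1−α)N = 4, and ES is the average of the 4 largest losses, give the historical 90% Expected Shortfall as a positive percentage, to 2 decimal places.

The 4 worst returns sum to -25.47%.
ES = −(-25.47%) / 4 = 6.3675% ≈ 6.37%.

6.37%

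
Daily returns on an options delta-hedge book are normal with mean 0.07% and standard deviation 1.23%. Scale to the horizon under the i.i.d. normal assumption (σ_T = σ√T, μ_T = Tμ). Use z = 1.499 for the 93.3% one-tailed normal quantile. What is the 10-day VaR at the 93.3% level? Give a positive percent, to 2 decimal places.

σ_{10d} = 1.23% × √10 = 3.890%; μ_{10d} = 10 × 0.07% = 0.700%.
VaR = −(0.700%) + 1.499 × 3.890% = 5.131%.

5.13%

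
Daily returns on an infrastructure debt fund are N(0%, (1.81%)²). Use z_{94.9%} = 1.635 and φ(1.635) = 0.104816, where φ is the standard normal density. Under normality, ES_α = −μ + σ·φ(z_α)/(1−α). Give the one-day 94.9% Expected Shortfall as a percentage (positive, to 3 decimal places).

3.720%

Tail multiplier: φ(z)/(1−α) = 0.104816 / 0.051 = 2.055.
ES = 1.81% × 2.055 = 3.720%.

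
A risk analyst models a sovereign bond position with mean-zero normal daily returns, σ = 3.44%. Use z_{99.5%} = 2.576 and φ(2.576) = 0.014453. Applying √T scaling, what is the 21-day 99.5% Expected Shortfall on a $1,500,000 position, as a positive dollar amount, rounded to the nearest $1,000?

$684,000

σ_{21d} = 3.44% × √21 = 15.764%.
ES multiplier = φ(z)/(1−α) = 0.014453/0.005 = 2.891.
ES = 15.764% × 2.891 = 45.574%; on $1,500,000: $683,610.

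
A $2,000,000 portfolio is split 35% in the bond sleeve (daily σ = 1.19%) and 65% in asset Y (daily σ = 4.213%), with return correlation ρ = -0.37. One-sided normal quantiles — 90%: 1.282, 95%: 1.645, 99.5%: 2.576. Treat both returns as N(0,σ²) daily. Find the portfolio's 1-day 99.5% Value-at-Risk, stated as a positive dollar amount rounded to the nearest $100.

$134,600

σ_p² = 0.35²·1.19² + 0.65²·4.213² + 2·-0.37·0.35·0.65·1.19·4.213 = 6.8286 (%²).
σ_p = √6.8286 = 2.613%.
VaR = 2.576 × 2.613% = 6.731%; on $2,000,000 that is $134,620.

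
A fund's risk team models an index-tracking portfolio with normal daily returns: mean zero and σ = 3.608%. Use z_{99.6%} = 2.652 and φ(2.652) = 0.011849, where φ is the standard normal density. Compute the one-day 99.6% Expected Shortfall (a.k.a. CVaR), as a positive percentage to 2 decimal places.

10.69%

Tail multiplier: φ(z)/(1−α) = 0.011849 / 0.004 = 2.962.
ES = 3.608% × 2.962 = 10.687%.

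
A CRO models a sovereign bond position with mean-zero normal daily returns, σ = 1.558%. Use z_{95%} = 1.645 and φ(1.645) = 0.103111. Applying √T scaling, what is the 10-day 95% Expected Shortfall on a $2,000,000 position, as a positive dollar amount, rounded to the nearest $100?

$203,200

σ_{10d} = 1.558% × √10 = 4.927%.
ES multiplier = φ(z)/(1−α) = 0.103111/0.05 = 2.062.
ES = 4.927% × 2.062 = 10.159%; on $2,000,000: $203,180.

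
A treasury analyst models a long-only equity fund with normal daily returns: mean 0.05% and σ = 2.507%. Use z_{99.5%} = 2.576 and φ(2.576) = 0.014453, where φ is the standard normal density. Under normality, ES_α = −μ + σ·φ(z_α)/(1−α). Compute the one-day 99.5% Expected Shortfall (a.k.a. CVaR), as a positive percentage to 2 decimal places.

Tail multiplier: φ(z)/(1−α) = 0.014453 / 0.005 = 2.891.
ES = −(0.05%) + 2.507% × 2.891 = 7.198%.

7.20%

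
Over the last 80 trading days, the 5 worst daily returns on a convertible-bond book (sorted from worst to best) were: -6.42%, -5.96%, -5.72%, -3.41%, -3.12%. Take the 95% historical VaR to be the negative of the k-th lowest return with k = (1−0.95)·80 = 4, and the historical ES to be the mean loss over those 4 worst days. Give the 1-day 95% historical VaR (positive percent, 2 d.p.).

3.41%

k = 4; the 4th lowest return is -3.41%, so VaR = 3.41%.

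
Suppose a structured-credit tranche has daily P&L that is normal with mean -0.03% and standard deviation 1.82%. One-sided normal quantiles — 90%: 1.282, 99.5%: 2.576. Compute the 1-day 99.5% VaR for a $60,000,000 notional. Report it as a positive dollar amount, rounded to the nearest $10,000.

VaR = −μ + z·σ = −(-0.03%) + 2.576 × 1.82% = 4.718%.
On $60,000,000: 0.04718 × $60,000,000 = $2,830,800.

$2,830,000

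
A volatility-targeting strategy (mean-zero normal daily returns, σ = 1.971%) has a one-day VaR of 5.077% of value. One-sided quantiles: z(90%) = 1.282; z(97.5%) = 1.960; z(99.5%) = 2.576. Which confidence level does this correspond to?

99.5%

Implied z = VaR/σ = 5.077 / 1.971 = 2.576.
This matches z(99.5%) = 2.576.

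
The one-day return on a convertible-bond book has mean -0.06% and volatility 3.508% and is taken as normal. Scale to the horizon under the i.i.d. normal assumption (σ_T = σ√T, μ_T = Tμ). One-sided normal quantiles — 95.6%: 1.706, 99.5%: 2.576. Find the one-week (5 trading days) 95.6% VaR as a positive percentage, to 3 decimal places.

13.682%

σ_{5d} = 3.508% × √5 = 7.844%; μ_{5d} = 5 × -0.06% = -0.300%.
VaR = −(-0.300%) + 1.706 × 7.844% = 13.682%.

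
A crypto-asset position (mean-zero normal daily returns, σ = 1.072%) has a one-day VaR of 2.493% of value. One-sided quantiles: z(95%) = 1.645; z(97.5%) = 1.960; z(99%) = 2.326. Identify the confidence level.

99%

Implied z = VaR/σ = 2.493 / 1.072 = 2.326.
This matches z(99%) = 2.326.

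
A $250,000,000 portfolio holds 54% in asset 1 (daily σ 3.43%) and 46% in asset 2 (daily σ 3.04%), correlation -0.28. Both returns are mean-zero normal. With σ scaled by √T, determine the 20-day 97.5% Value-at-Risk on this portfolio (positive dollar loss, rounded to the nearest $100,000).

$43,500,000

σ_p = √(0.54²·3.43² + 0.46²·3.04² + 2·-0.28·0.54·0.46·3.43·3.04) = 1.984%.
σ_{20d} = 1.984% × √20 = 8.873%.
z(97.5%) = 1.960.
VaR = 1.960 × 8.873% = 17.391%; on $250,000,000 that is $43,477,500.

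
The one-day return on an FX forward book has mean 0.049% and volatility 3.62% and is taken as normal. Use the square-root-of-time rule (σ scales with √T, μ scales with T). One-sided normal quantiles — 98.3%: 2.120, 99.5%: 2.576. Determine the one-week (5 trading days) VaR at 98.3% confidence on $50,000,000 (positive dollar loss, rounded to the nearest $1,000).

$8,458,000

σ_{5d} = 3.62% × √5 = 8.095%; μ_{5d} = 5 × 0.049% = 0.245%.
VaR = −(0.245%) + 2.120 × 8.095% = 16.916%.
On $50,000,000: 0.16916 × $50,000,000 = $8,458,000.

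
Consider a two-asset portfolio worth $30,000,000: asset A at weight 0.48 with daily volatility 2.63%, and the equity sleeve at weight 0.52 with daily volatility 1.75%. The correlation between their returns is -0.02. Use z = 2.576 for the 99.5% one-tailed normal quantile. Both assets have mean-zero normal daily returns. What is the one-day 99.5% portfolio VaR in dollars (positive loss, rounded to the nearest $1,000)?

$1,191,000

σ_p² = 0.48²·2.63² + 0.52²·1.75² + 2·-0.02·0.48·0.52·2.63·1.75 = 2.3758 (%²).
σ_p = √2.3758 = 1.541%.
VaR = 2.576 × 1.541% = 3.970%; on $30,000,000 that is $1,191,000.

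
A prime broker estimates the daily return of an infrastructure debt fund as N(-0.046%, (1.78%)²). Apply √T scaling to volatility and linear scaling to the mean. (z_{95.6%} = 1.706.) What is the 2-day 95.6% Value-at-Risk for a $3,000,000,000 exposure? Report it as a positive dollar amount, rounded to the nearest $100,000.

$131,600,000

σ_{2d} = 1.78% × √2 = 2.517%; μ_{2d} = 2 × -0.046% = -0.092%.
VaR = −(-0.092%) + 1.706 × 2.517% = 4.386%.
On $3,000,000,000: 0.04386 × $3,000,000,000 = $131,580,000.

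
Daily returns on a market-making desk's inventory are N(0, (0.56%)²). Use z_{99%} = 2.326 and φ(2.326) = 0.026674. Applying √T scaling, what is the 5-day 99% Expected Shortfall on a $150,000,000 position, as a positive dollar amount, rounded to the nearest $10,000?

σ_{5d} = 0.56% × √5 = 1.252%.
ES multiplier = φ(z)/(1−α) = 0.026674/0.01 = 2.667.
ES = 1.252% × 2.667 = 3.339%; on $150,000,000: $5,008,500.

$5,010,000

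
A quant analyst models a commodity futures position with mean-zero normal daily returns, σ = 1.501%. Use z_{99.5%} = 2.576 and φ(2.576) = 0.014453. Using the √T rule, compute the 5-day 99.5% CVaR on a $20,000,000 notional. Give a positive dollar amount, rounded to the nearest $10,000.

σ_{5d} = 1.501% × √5 = 3.356%.
ES multiplier = φ(z)/(1−α) = 0.014453/0.005 = 2.891.
ES = 3.356% × 2.891 = 9.702%; on $20,000,000: $1,940,400.

$1,940,000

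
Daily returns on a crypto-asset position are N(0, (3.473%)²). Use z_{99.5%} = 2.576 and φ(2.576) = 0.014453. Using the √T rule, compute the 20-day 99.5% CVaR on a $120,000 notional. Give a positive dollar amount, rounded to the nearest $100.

$53,900

σ_{20d} = 3.473% × √20 = 15.532%.
ES multiplier = φ(z)/(1−α) = 0.014453/0.005 = 2.891.
ES = 15.532% × 2.891 = 44.903%; on $120,000: $53,884.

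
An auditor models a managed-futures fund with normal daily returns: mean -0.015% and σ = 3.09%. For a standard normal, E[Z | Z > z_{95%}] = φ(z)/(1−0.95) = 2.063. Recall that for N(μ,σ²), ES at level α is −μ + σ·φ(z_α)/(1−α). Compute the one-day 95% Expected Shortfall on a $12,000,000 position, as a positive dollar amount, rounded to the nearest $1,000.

ES = −(-0.015%) + 3.09% × 2.063 = 6.390%.
On $12,000,000: 0.06390 × $12,000,000 = $766,800.

$767,000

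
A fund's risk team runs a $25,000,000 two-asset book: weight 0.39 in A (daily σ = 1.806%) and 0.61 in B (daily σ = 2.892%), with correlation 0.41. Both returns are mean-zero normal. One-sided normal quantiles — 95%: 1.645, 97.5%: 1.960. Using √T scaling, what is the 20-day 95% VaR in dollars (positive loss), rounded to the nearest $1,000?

$3,956,000

σ_p = √(0.39²·1.806² + 0.61²·2.892² + 2·0.41·0.39·0.61·1.806·2.892) = 2.151%.
σ_{20d} = 2.151% × √20 = 9.620%.
VaR = 1.645 × 9.620% = 15.825%; on $25,000,000 that is $3,956,250.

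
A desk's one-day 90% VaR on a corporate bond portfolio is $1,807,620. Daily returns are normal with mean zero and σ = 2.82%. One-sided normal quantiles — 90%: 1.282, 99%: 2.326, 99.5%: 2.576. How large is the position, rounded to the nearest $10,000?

VaR as a fraction of value: z·σ = 1.282 × 2.82% = 3.61524%.
Position = $1,807,620 / 0.0361524 = $50,000,000.

$50,000,000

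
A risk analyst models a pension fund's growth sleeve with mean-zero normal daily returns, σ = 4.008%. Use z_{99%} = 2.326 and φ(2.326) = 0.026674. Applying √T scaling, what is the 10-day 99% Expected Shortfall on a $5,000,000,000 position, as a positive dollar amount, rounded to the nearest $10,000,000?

σ_{10d} = 4.008% × √10 = 12.674%.
ES multiplier = φ(z)/(1−α) = 0.026674/0.01 = 2.667.
ES = 12.674% × 2.667 = 33.802%; on $5,000,000,000: $1,690,100,000.

$1,690,000,000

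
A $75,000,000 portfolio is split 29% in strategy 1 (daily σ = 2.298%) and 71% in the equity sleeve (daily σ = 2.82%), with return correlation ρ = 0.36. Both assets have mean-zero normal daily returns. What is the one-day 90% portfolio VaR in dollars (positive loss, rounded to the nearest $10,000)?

σ_p² = 0.29²·2.298² + 0.71²·2.82² + 2·0.36·0.29·0.71·2.298·2.82 = 5.4136 (%²).
σ_p = √5.4136 = 2.327%.
At 90%, z = 1.282.
VaR = 1.282 × 2.327% = 2.983%; on $75,000,000 that is $2,237,250.

$2,240,000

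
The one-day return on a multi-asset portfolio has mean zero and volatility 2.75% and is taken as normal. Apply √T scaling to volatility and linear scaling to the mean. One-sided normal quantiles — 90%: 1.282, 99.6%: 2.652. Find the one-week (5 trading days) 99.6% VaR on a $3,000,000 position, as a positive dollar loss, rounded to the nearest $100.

$489,200

σ_{5d} = 2.75% × √5 = 6.149%.
VaR = 2.652 × 6.149% = 16.307%.
On $3,000,000: 0.16307 × $3,000,000 = $489,210.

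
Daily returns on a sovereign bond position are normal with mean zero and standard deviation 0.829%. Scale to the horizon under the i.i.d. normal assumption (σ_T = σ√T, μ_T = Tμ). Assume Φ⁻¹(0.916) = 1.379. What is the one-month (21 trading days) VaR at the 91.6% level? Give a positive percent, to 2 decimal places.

σ_{21d} = 0.829% × √21 = 3.799%.
VaR = 1.379 × 3.799% = 5.239%.

5.24%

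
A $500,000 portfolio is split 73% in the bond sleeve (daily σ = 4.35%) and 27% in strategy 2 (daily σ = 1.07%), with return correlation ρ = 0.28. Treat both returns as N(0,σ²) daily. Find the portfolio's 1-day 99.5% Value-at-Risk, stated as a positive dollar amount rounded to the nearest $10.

$42,090

σ_p² = 0.73²·4.35² + 0.27²·1.07² + 2·0.28·0.73·0.27·4.35·1.07 = 10.6810 (%²).
σ_p = √10.6810 = 3.268%.
At 99.5%, z = 2.576.
VaR = 2.576 × 3.268% = 8.418%; on $500,000 that is $42,090.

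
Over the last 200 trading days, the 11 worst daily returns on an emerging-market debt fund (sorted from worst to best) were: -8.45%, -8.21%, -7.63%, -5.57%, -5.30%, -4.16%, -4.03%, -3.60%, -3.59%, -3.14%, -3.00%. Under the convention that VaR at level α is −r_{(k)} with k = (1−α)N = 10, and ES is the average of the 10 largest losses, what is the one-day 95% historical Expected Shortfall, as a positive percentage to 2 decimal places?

5.37%

The 10 worst returns sum to -53.68%.
ES = −(-53.68%) / 10 = 5.368% ≈ 5.37%.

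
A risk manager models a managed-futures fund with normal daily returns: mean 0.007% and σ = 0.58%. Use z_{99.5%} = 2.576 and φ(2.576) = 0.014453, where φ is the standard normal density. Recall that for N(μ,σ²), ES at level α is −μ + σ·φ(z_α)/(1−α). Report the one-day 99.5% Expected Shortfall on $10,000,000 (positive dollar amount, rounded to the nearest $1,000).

$167,000

Tail multiplier: φ(z)/(1−α) = 0.014453 / 0.005 = 2.891.
ES = −(0.007%) + 0.58% × 2.891 = 1.670%.
On $10,000,000: 0.01670 × $10,000,000 = $167,000.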